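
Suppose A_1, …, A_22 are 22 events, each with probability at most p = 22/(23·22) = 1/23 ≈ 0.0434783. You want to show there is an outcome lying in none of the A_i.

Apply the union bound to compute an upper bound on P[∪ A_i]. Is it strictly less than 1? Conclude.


Union bound: P[∪_{i=1}^{22} A_i] ≤ Σ_i P[A_i] ≤ 22·p = 22·(1/23) = 22/23.
Numerically: 22/23 ≈ 0.9565217.
Is 22/23 < 1? YES.
Since P[∪ A_i] ≤ 22/23 < 1, the complement has P[∩ A_i^c] ≥ 1 − 22/23 = 1/23 > 0, so some outcome avoids every A_i.

22·p = 22/23 ≈ 0.9565217; existence CERTIFIED by the union bound.


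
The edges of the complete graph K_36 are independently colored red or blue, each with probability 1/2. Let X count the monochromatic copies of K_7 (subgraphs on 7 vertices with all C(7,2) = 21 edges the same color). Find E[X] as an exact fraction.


Let X = Σ_S X_S over the C(36, 7) = 8347680 subsets S of size 7, where X_S = 1 if the K_7 on S is monochromatic.
For a fixed S, the K_7 on S has C(7, 2) = 21 edges. P[all 21 edges red] = (1/2)^21, and likewise for blue, so P[monochromatic] = 2·(1/2)^21 = 2^{1 − 21} = 1/1048576.
By linearity: E[X] = C(36, 7) · 2^{1 − 21} = 8347680 · 1/1048576 = 260865/32768.
Numerically: E[X] ≈ 7.960968.

E[X] = C(36,7)·2^(1−C(7,2)) = 260865/32768 ≈ 7.960968.


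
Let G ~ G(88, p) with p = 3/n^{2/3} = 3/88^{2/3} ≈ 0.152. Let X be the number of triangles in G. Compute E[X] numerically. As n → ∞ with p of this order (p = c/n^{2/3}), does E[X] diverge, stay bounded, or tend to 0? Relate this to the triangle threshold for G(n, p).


Number of potential triangles: C(88, 3) = 109736.
Each occurs with probability p³ ≈ (0.152)³ ≈ 3.48657e-03.
By linearity: E[X] = C(88, 3)·p³ ≈ 109736 · 3.48657e-03 ≈ 382.602.
Since α = 2/3 < 1, p = c/n^{2/3} ≫ 1/n is above the triangle threshold p ~ 1/n. Asymptotically E[X] ~ (c³/6)·n^{3(1−α)} = (3³/6)·n^{1} → ∞; triangles are abundant w.h.p.

E[X] ≈ 382.602; in regime p = Θ(1/n^{2/3}) E[X] diverges (above the triangle threshold p ~ 1/n).


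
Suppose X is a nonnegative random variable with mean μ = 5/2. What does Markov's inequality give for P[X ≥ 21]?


μ = E[X] = 5/2, a = 21.
Markov: P[X ≥ 21] ≤ μ/a = (5/2)/21 = 5/42.
Numerically: ≈ 0.119048.
(Since a = 21 > μ = 2.500000, the bound 5/42 is < 1 and informative.)

P[X ≥ 21] ≤ 5/42 ≈ 0.119048.


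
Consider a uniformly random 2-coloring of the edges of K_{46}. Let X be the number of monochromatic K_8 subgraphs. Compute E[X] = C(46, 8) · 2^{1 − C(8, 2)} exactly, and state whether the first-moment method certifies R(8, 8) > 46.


E[X] = C(46, 8) · 2^{1 − 28} = 260932815 · 2^{−27} = 260932815/134217728.
As a reduced fraction: E[X] = 260932815/134217728 ≈ 1.9441.
Is E[X] < 1? NO.
Since E[X] ≥ 1, the first-moment bound is inconclusive at n = 46; it does NOT by itself certify R(8, 8) > 46.

E[X] = 260932815/134217728 ≈ 1.9441; E[X] ≥ 1; first-moment method inconclusive here.


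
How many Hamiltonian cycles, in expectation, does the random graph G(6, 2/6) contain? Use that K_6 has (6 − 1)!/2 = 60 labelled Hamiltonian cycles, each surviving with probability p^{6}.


K_6 has (6 − 1)!/2 = 60 labelled Hamiltonian cycles.
For each such Hamiltonian cycle H, let X_H = 1 if all 6 edges of H are present in G. Then P[X_H = 1] = p^{6} = (1/3)^{6} = 1/729.
By linearity of expectation: E[X] = Σ_H E[X_H] = 60 · p^{6} = 60 · 1/729 = 20/243.
Numerically: E[X] ≈ 0.0823045.

E[X] = 60 · (1/3)^{6} = 20/243 ≈ 0.0823045.


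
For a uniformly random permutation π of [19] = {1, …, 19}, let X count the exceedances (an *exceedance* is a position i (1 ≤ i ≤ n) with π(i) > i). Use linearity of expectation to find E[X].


Write X = Σ_{i=1}^{19} X_i, where X_i = 1_{π(i) > i}.
For each fixed i, π(i) is uniform over {1, …, 19} (marginal of a uniform permutation), so P[π(i) > i] = (n − i)/n. Summing: Σ_{i=1}^{19} (n − i)/n = (0 + 1 + … + 18)/19 = 19(19 − 1)/(2·19) = (19 − 1)/2.
Hence E[X] = Σ_{i=1}^{19} (19 − i)/19 = 9 ≈ 9.000.

E[X] = 9 = 9.000.


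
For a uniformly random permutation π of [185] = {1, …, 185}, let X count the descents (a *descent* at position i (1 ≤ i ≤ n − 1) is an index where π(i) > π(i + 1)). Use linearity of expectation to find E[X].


Write X = Σ X_I over i = 1, …, 184, with X_I the indicator of one descent.
There are 184 indicators.
For each fixed i, the pair (π(i), π(i+1)) is a uniformly random ordered pair of distinct values from {1, …, 185}; by symmetry P[π(i) > π(i+1)] = 1/2.
By linearity: E[X] = 184 · (1/2) = (185 − 1) · (1/2) = 92 ≈ 92.0000.

E[X] = 92 = 92.0000.


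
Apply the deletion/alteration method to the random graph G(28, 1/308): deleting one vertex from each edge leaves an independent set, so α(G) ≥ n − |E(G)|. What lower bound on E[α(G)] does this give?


E[|E(G)|] = C(28, 2)·p = 378 · (1/308) = 27/22.
E[α(G)] ≥ n − E[|E(G)|] = 28 − 27/22 = 589/22.
Numerically: ≈ 26.7727.
(This is only a lower bound; the true E[α(G)] may be larger.)

E[α(G)] ≥ 589/22 ≈ 26.7727.


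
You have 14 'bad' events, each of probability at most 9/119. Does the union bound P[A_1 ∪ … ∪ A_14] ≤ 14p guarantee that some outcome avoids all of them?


Union bound: P[∪_{i=1}^{14} A_i] ≤ Σ_i P[A_i] ≤ 14·p = 14·(9/119) = 18/17.
Numerically: 18/17 ≈ 1.0588235.
Is 18/17 < 1? NO.
Since the bound 18/17 is ≥ 1, the union bound is uninformative here; it does NOT by itself certify existence.

14·p = 18/17 ≈ 1.0588235; existence NOT certified by the union bound.


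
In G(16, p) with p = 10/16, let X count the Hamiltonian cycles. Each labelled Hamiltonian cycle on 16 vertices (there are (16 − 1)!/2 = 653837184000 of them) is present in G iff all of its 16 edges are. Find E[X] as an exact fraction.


K_16 has (16 − 1)!/2 = 653837184000 labelled Hamiltonian cycles.
For each such Hamiltonian cycle H, let X_H = 1 if all 16 edges of H are present in G. Then P[X_H = 1] = p^{16} = (5/8)^{16} = 152587890625/281474976710656.
By linearity of expectation: E[X] = Σ_H E[X_H] = 653837184000 · p^{16} = 653837184000 · 152587890625/281474976710656 = 97429332733154296875/274877906944.
Numerically: E[X] ≈ 3.544e+08.

E[X] = 653837184000 · (5/8)^{16} = 97429332733154296875/274877906944 ≈ 3.544e+08.


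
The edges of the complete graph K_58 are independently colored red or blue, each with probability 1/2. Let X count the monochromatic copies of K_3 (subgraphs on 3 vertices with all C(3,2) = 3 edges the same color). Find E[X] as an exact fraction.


Let X = Σ_S X_S over the C(58, 3) = 30856 subsets S of size 3, where X_S = 1 if the K_3 on S is monochromatic.
For a fixed S, the K_3 on S has C(3, 2) = 3 edges. P[all 3 edges red] = (1/2)^3, and likewise for blue, so P[monochromatic] = 2·(1/2)^3 = 2^{1 − 3} = 1/4.
By linearity of expectation: E[X] = C(58, 3) · 2^{1 − 3} = 30856 · 1/4 = 7714.
Numerically: E[X] ≈ 7714.000.

E[X] = C(58,3)·2^(1−C(3,2)) = 7714 ≈ 7714.000.


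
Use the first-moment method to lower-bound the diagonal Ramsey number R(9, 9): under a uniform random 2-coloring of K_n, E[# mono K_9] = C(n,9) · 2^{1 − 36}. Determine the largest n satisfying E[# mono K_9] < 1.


We need C(n, 9) · 2^{1 − 36} < 1, i.e. C(n, 9) < 2^{36 − 1} = 34359738368.
Check values of n near the boundary:
  n = 63: C(63, 9) = 23667689815; 23667689815 < 34359738368? YES
  n = 64: C(64, 9) = 27540584512; 27540584512 < 34359738368? YES
  n = 65: C(65, 9) = 31966749880; 31966749880 < 34359738368? YES
  n = 66: C(66, 9) = 37014131440; 37014131440 < 34359738368? NO
The largest n with C(n, 9) < 34359738368 is n = 65 (where E[X] = 3995843735/4294967296 ≈ 0.9303549). Hence R(9, 9) > 65, i.e. R(9, 9) ≥ 66.

Largest n = 65; hence R(9, 9) > 65.


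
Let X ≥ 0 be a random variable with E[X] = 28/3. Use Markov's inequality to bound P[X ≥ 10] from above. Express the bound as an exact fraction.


μ = E[X] = 28/3, a = 10.
Markov: P[X ≥ 10] ≤ μ/a = (28/3)/10 = 14/15.
Numerically: ≈ 0.933.
(Since a = 10 > μ = 9.333, the bound 14/15 is < 1 and informative.)

P[X ≥ 10] ≤ 14/15 ≈ 0.933.


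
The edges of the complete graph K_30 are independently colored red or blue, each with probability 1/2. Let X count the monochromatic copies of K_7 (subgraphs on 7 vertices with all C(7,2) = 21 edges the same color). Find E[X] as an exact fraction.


Let X = Σ_S X_S over the C(30, 7) = 2035800 subsets S of size 7, where X_S = 1 if the K_7 on S is monochromatic.
For a fixed S, the K_7 on S has C(7, 2) = 21 edges. P[all 21 edges red] = (1/2)^21, and likewise for blue, so P[monochromatic] = 2·(1/2)^21 = 2^{1 − 21} = 1/1048576.
By linearity of expectation: E[X] = C(30, 7) · 2^{1 − 21} = 2035800 · 1/1048576 = 254475/131072.
Numerically: E[X] ≈ 1.941490.

E[X] = C(30,7)·2^(1−C(7,2)) = 254475/131072 ≈ 1.941490.


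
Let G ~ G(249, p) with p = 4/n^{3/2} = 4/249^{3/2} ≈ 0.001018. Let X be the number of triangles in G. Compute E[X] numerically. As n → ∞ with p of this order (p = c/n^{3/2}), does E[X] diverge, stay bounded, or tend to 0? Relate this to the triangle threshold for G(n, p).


Number of potential triangles: C(249, 3) = 2542124.
Each occurs with probability p³ ≈ (0.001018)³ ≈ 1.0550740e-09.
By linearity: E[X] = C(249, 3)·p³ ≈ 2542124 · 1.0550740e-09 ≈ 0.00268.
Since α = 3/2 > 1, p = c/n^{3/2} = o(1/n) is below the triangle threshold p ~ 1/n. Asymptotically E[X] ~ (c³/6)·n^{3(1−α)} = (4³/6)·n^{-1.5} → 0, so by Markov's inequality G has no triangles w.h.p.

E[X] ≈ 0.00268; in regime p = Θ(1/n^{3/2}) E[X] tends to 0 (below the triangle threshold p ~ 1/n).


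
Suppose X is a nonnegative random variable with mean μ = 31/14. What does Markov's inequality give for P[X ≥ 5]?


μ = E[X] = 31/14, a = 5.
Markov: P[X ≥ 5] ≤ μ/a = (31/14)/5 = 31/70.
Numerically: ≈ 0.442857.
(Since a = 5 > μ = 2.214286, the bound 31/70 is < 1 and informative.)

P[X ≥ 5] ≤ 31/70 ≈ 0.442857.


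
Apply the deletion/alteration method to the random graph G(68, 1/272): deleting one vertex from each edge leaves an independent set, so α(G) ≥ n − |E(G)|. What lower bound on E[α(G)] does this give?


E[|E(G)|] = C(68, 2)·p = 2278 · (1/272) = 67/8.
E[α(G)] ≥ n − E[|E(G)|] = 68 − 67/8 = 477/8.
Numerically: ≈ 59.625.
(This is only a lower bound; the true E[α(G)] may be larger.)

E[α(G)] ≥ 477/8 ≈ 59.625.


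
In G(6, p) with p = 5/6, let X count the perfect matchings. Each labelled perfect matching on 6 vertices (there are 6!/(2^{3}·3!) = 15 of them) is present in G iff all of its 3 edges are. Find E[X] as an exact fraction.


K_6 has 6!/(2^{3}·3!) = 15 labelled perfect matchings.
For each such perfect matching H, let X_H = 1 if all 3 edges of H are present in G. Then P[X_H = 1] = p^{3} = (5/6)^{3} = 125/216.
By linearity: E[X] = Σ_H E[X_H] = 15 · p^{3} = 15 · 125/216 = 625/72.
Numerically: E[X] ≈ 8.6806.

E[X] = 15 · (5/6)^{3} = 625/72 ≈ 8.6806.


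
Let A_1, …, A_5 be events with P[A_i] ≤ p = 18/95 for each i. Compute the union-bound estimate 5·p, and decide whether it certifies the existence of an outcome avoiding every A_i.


Union bound: P[∪_{i=1}^{5} A_i] ≤ Σ_i P[A_i] ≤ 5·p = 5·(18/95) = 18/19.
Numerically: 18/19 ≈ 0.9473684.
Is 18/19 < 1? YES.
Since P[∪ A_i] ≤ 18/19 < 1, the complement has P[∩ A_i^c] ≥ 1 − 18/19 = 1/19 > 0, so some outcome avoids every A_i.

5·p = 18/19 ≈ 0.9473684; existence CERTIFIED by the union bound.


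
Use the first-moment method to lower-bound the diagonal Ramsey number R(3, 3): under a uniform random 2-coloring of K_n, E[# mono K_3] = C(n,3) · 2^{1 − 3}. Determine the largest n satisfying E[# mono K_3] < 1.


We need C(n, 3) · 2^{1 − 3} < 1, i.e. C(n, 3) < 2^{3 − 1} = 4.
Check values of n near the boundary:
  n = 3: C(3, 3) = 1; 1 < 4? YES
  n = 4: C(4, 3) = 4; 4 < 4? NO
  n = 5: C(5, 3) = 10; 10 < 4? NO
The largest n with C(n, 3) < 4 is n = 3 (where E[X] = 1/4 ≈ 0.250000). Hence R(3, 3) > 3, i.e. R(3, 3) ≥ 4.

Largest n = 3; hence R(3, 3) > 3.


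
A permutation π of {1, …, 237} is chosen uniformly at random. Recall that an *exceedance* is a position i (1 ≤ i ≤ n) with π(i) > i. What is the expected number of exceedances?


Write X = Σ_{i=1}^{237} X_i, where X_i = 1_{π(i) > i}.
For each fixed i, π(i) is uniform over {1, …, 237} (marginal of a uniform permutation), so P[π(i) > i] = (n − i)/n. Summing: Σ_{i=1}^{237} (n − i)/n = (0 + 1 + … + 236)/237 = 237(237 − 1)/(2·237) = (237 − 1)/2.
Hence E[X] = Σ_{i=1}^{237} (237 − i)/237 = 118 ≈ 118.000.

E[X] = 118 = 118.000.


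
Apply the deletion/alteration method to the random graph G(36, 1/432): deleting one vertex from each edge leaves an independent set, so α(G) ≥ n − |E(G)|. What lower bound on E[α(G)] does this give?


E[|E(G)|] = C(36, 2)·p = 630 · (1/432) = 35/24.
E[α(G)] ≥ n − E[|E(G)|] = 36 − 35/24 = 829/24.
Numerically: ≈ 34.541667.
(This is only a lower bound; the true E[α(G)] may be larger.)

E[α(G)] ≥ 829/24 ≈ 34.541667.


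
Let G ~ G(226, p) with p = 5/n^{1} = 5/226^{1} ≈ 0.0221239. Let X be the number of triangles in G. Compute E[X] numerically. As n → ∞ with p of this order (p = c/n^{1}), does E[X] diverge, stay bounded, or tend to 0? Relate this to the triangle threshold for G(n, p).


Number of potential triangles: C(226, 3) = 1898400.
Each occurs with probability p³ ≈ (0.0221239)³ ≈ 1.08289088e-05.
By linearity: E[X] = C(226, 3)·p³ ≈ 1898400 · 1.08289088e-05 ≈ 20.557600.
Here α = 1, so p = 5/n is exactly at the triangle threshold p ~ 1/n. Asymptotically E[X] → c³/6 = 5³/6 = 125/6 ≈ 20.833333, a bounded constant. In this regime the triangle count is asymptotically Poisson(c³/6).

E[X] ≈ 20.557600; in regime p = Θ(1/n^{1}) E[X] stays bounded (at the triangle threshold p ~ 1/n).


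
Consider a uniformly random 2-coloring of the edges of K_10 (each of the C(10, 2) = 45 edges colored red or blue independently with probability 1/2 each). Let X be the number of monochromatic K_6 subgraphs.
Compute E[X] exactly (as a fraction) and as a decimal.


Let X = Σ_S X_S over the C(10, 6) = 210 subsets S of size 6, where X_S = 1 if the K_6 on S is monochromatic.
For a fixed S, the K_6 on S has C(6, 2) = 15 edges. P[all 15 edges red] = (1/2)^15, and likewise for blue, so P[monochromatic] = 2·(1/2)^15 = 2^{1 − 15} = 1/16384.
By linearity: E[X] = C(10, 6) · 2^{1 − 15} = 210 · 1/16384 = 105/8192.
Numerically: E[X] ≈ 0.012817.

E[X] = C(10,6)·2^(1−C(6,2)) = 105/8192 ≈ 0.012817.


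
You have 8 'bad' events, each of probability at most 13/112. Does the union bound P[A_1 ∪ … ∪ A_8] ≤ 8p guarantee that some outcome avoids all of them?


Union bound: P[∪_{i=1}^{8} A_i] ≤ Σ_i P[A_i] ≤ 8·p = 8·(13/112) = 13/14.
Numerically: 13/14 ≈ 0.92857.
Is 13/14 < 1? YES.
Since P[∪ A_i] ≤ 13/14 < 1, the complement has P[∩ A_i^c] ≥ 1 − 13/14 = 1/14 > 0, so some outcome avoids every A_i.

8·p = 13/14 ≈ 0.92857; existence CERTIFIED by the union bound.


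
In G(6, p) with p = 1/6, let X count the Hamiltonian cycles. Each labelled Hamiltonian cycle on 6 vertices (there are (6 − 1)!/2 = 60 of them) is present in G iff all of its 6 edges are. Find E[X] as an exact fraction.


K_6 has (6 − 1)!/2 = 60 labelled Hamiltonian cycles.
For each such Hamiltonian cycle H, let X_H = 1 if all 6 edges of H are present in G. Then P[X_H = 1] = p^{6} = (1/6)^{6} = 1/46656.
By linearity of expectation: E[X] = Σ_H E[X_H] = 60 · p^{6} = 60 · 1/46656 = 5/3888.
Numerically: E[X] ≈ 0.001286.

E[X] = 60 · (1/6)^{6} = 5/3888 ≈ 0.001286.


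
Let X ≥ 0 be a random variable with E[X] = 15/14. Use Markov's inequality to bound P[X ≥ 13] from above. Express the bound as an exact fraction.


μ = E[X] = 15/14, a = 13.
Markov: P[X ≥ 13] ≤ μ/a = (15/14)/13 = 15/182.
Numerically: ≈ 0.082.
(Since a = 13 > μ = 1.071, the bound 15/182 is < 1 and informative.)

P[X ≥ 13] ≤ 15/182 ≈ 0.082.


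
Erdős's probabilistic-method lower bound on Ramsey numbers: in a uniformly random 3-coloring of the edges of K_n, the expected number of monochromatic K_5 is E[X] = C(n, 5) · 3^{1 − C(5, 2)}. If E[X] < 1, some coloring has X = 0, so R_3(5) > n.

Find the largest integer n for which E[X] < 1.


We need C(n, 5) · 3^{1 − 10} < 1, i.e. C(n, 5) < 3^{10 − 1} = 19683.
Check values of n near the boundary:
  n = 15: C(15, 5) = 3003; 3003 < 19683? YES
  n = 16: C(16, 5) = 4368; 4368 < 19683? YES
  n = 17: C(17, 5) = 6188; 6188 < 19683? YES
  n = 18: C(18, 5) = 8568; 8568 < 19683? YES
  n = 19: C(19, 5) = 11628; 11628 < 19683? YES
  n = 20: C(20, 5) = 15504; 15504 < 19683? YES
  n = 21: C(21, 5) = 20349; 20349 < 19683? NO
The largest n with C(n, 5) < 19683 is n = 20 (where E[X] = 5168/6561 ≈ 0.7876848). Hence R_3(5) > 20, i.e. R_3(5) ≥ 21.

Largest n = 20; hence R_3(5) > 20.


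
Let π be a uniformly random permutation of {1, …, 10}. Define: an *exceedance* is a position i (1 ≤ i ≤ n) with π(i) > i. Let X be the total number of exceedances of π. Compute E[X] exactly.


Write X = Σ_{i=1}^{10} X_i, where X_i = 1_{π(i) > i}.
For each fixed i, π(i) is uniform over {1, …, 10} (marginal of a uniform permutation), so P[π(i) > i] = (n − i)/n. Summing: Σ_{i=1}^{10} (n − i)/n = (0 + 1 + … + 9)/10 = 10(10 − 1)/(2·10) = (10 − 1)/2.
Hence E[X] = Σ_{i=1}^{10} (10 − i)/10 = 9/2 ≈ 4.500000.

E[X] = 9/2 = 4.500000.


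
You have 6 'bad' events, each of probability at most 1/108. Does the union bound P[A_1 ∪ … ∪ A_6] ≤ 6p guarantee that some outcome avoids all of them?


Union bound: P[∪_{i=1}^{6} A_i] ≤ Σ_i P[A_i] ≤ 6·p = 6·(1/108) = 1/18.
Numerically: 1/18 ≈ 0.05556.
Is 1/18 < 1? YES.
Since P[∪ A_i] ≤ 1/18 < 1, the complement has P[∩ A_i^c] ≥ 1 − 1/18 = 17/18 > 0, so some outcome avoids every A_i.

6·p = 1/18 ≈ 0.05556; existence CERTIFIED by the union bound.


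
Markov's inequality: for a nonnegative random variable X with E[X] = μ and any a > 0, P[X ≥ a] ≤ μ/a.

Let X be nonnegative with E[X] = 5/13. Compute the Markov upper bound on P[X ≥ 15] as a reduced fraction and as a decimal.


μ = E[X] = 5/13, a = 15.
Markov: P[X ≥ 15] ≤ μ/a = (5/13)/15 = 1/39.
Numerically: ≈ 0.02564.
(Since a = 15 > μ = 0.38462, the bound 1/39 is < 1 and informative.)

P[X ≥ 15] ≤ 1/39 ≈ 0.02564.


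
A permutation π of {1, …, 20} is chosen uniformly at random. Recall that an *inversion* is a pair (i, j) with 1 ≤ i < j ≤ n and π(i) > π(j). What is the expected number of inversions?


Write X = Σ X_I over the C(20, 2) = 190 pairs i < j, with X_I the indicator of one inversion.
There are 190 indicators.
For each fixed pair i < j, the values π(i) and π(j) are two distinct elements of {1, …, 20} in uniformly random order; by symmetry P[π(i) > π(j)] = 1/2.
By linearity: E[X] = 190 · (1/2) = C(20, 2) · (1/2) = 190/2 = 95 ≈ 95.00000.

E[X] = 95 = 95.00000.


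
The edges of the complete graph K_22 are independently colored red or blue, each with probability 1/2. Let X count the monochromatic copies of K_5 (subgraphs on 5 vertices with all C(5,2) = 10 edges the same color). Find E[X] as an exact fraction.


Let X = Σ_S X_S over the C(22, 5) = 26334 subsets S of size 5, where X_S = 1 if the K_5 on S is monochromatic.
For a fixed S, the K_5 on S has C(5, 2) = 10 edges. P[all 10 edges red] = (1/2)^10, and likewise for blue, so P[monochromatic] = 2·(1/2)^10 = 2^{1 − 10} = 1/512.
By linearity of expectation: E[X] = C(22, 5) · 2^{1 − 10} = 26334 · 1/512 = 13167/256.
Numerically: E[X] ≈ 51.434.

E[X] = C(22,5)·2^(1−C(5,2)) = 13167/256 ≈ 51.434.


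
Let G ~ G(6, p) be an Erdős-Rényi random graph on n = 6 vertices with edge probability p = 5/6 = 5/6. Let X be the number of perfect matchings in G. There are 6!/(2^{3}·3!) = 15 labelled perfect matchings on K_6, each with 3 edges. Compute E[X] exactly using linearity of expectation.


K_6 has 6!/(2^{3}·3!) = 15 labelled perfect matchings.
For each such perfect matching H, let X_H = 1 if all 3 edges of H are present in G. Then P[X_H = 1] = p^{3} = (5/6)^{3} = 125/216.
Summing the indicators: E[X] = Σ_H E[X_H] = 15 · p^{3} = 15 · 125/216 = 625/72.
Numerically: E[X] ≈ 8.681.

E[X] = 15 · (5/6)^{3} = 625/72 ≈ 8.681.


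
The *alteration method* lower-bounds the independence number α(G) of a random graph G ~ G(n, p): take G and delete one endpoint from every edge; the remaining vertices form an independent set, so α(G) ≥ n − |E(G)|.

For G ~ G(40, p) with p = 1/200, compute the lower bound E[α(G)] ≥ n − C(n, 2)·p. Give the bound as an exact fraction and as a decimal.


E[|E(G)|] = C(40, 2)·p = 780 · (1/200) = 39/10.
E[α(G)] ≥ n − E[|E(G)|] = 40 − 39/10 = 361/10.
Numerically: ≈ 36.100000.
(This is only a lower bound; the true E[α(G)] may be larger.)

E[α(G)] ≥ 361/10 ≈ 36.100000.


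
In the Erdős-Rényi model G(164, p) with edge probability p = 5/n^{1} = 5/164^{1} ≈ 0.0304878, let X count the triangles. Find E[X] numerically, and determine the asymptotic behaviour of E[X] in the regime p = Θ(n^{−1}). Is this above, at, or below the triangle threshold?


Number of potential triangles: C(164, 3) = 721764.
Each occurs with probability p³ ≈ (0.0304878)³ ≈ 2.83386051e-05.
By linearity: E[X] = C(164, 3)·p³ ≈ 721764 · 2.83386051e-05 ≈ 20.453785.
Here α = 1, so p = 5/n is exactly at the triangle threshold p ~ 1/n. Asymptotically E[X] → c³/6 = 5³/6 = 125/6 ≈ 20.833333, a bounded constant. In this regime the triangle count is asymptotically Poisson(c³/6).

E[X] ≈ 20.453785; in regime p = Θ(1/n^{1}) E[X] stays bounded (at the triangle threshold p ~ 1/n).


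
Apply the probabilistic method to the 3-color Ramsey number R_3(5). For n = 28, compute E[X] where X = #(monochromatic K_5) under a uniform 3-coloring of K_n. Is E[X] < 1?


E[X] = C(28, 5) · 3^{1 − 10} = 98280 · 3^{−9} = 98280/19683.
As a reduced fraction: E[X] = 3640/729 ≈ 4.993141.
Is E[X] < 1? NO.
Since E[X] ≥ 1, the first-moment bound is inconclusive at n = 28; it does NOT by itself certify R_3(5) > 28.

E[X] = 3640/729 ≈ 4.993141; E[X] ≥ 1; first-moment method inconclusive here.


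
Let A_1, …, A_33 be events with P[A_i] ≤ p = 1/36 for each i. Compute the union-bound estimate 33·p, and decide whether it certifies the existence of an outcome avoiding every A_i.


Union bound: P[∪_{i=1}^{33} A_i] ≤ Σ_i P[A_i] ≤ 33·p = 33·(1/36) = 11/12.
Numerically: 11/12 ≈ 0.9167.
Is 11/12 < 1? YES.
Since P[∪ A_i] ≤ 11/12 < 1, the complement has P[∩ A_i^c] ≥ 1 − 11/12 = 1/12 > 0, so some outcome avoids every A_i.

33·p = 11/12 ≈ 0.9167; existence CERTIFIED by the union bound.


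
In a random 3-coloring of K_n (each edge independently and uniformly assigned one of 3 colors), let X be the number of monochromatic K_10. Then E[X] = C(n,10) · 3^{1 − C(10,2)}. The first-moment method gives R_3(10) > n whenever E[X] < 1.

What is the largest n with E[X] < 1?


We need C(n, 10) · 3^{1 − 45} < 1, i.e. C(n, 10) < 3^{45 − 1} = 984770902183611232881.
Check values of n near the boundary:
  n = 568: C(568, 10) = 889446337783744949208; 889446337783744949208 < 984770902183611232881? YES
  n = 569: C(569, 10) = 905357721286137524328; 905357721286137524328 < 984770902183611232881? YES
  n = 570: C(570, 10) = 921524823451961408691; 921524823451961408691 < 984770902183611232881? YES
  n = 571: C(571, 10) = 937951290893172842001; 937951290893172842001 < 984770902183611232881? YES
  n = 572: C(572, 10) = 954640815642161682606; 954640815642161682606 < 984770902183611232881? YES
  n = 573: C(573, 10) = 971597135635805762226; 971597135635805762226 < 984770902183611232881? YES
  n = 574: C(574, 10) = 988824035203816502691; 988824035203816502691 < 984770902183611232881? NO
  n = 575: C(575, 10) = 1006325345561406175305; 1006325345561406175305 < 984770902183611232881? NO
  n = 576: C(576, 10) = 1024104945306307344480; 1024104945306307344480 < 984770902183611232881? NO
The largest n with C(n, 10) < 984770902183611232881 is n = 573 (where E[X] = 35985079097622435638/36472996377170786403 ≈ 0.9866). Hence R_3(10) > 573, i.e. R_3(10) ≥ 574.

Largest n = 573; hence R_3(10) > 573.


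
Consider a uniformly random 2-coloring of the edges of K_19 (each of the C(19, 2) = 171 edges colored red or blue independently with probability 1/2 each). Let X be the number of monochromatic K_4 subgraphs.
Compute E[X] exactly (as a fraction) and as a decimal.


Let X = Σ_S X_S over the C(19, 4) = 3876 subsets S of size 4, where X_S = 1 if the K_4 on S is monochromatic.
For a fixed S, the K_4 on S has C(4, 2) = 6 edges. P[all 6 edges red] = (1/2)^6, and likewise for blue, so P[monochromatic] = 2·(1/2)^6 = 2^{1 − 6} = 1/32.
By linearity of expectation: E[X] = C(19, 4) · 2^{1 − 6} = 3876 · 1/32 = 969/8.
Numerically: E[X] ≈ 121.1250.

E[X] = C(19,4)·2^(1−C(4,2)) = 969/8 ≈ 121.1250.


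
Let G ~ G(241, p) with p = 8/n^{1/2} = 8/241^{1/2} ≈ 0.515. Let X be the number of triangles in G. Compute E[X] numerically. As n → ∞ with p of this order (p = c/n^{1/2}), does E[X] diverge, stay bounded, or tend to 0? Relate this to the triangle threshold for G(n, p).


Number of potential triangles: C(241, 3) = 2303960.
Each occurs with probability p³ ≈ (0.515)³ ≈ 1.36850e-01.
By linearity: E[X] = C(241, 3)·p³ ≈ 2303960 · 1.36850e-01 ≈ 315296.632.
Since α = 1/2 < 1, p = c/n^{1/2} ≫ 1/n is above the triangle threshold p ~ 1/n. Asymptotically E[X] ~ (c³/6)·n^{3(1−α)} = (8³/6)·n^{1.5} → ∞; triangles are abundant w.h.p.

E[X] ≈ 315296.632; in regime p = Θ(1/n^{1/2}) E[X] diverges (above the triangle threshold p ~ 1/n).


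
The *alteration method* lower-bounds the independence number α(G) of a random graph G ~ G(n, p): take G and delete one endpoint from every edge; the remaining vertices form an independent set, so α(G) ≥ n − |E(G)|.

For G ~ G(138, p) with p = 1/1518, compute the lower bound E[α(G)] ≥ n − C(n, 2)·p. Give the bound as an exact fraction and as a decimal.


E[|E(G)|] = C(138, 2)·p = 9453 · (1/1518) = 137/22.
E[α(G)] ≥ n − E[|E(G)|] = 138 − 137/22 = 2899/22.
Numerically: ≈ 131.772727.
(This is only a lower bound; the true E[α(G)] may be larger.)

E[α(G)] ≥ 2899/22 ≈ 131.772727.


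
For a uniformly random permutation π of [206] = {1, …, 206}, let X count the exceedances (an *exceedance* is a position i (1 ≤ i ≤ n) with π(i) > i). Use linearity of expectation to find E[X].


Write X = Σ_{i=1}^{206} X_i, where X_i = 1_{π(i) > i}.
For each fixed i, π(i) is uniform over {1, …, 206} (marginal of a uniform permutation), so P[π(i) > i] = (n − i)/n. Summing: Σ_{i=1}^{206} (n − i)/n = (0 + 1 + … + 205)/206 = 206(206 − 1)/(2·206) = (206 − 1)/2.
Hence E[X] = Σ_{i=1}^{206} (206 − i)/206 = 205/2 ≈ 102.50000.

E[X] = 205/2 = 102.50000.


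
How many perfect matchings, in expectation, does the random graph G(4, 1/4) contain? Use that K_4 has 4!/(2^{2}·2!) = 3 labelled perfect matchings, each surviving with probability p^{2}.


K_4 has 4!/(2^{2}·2!) = 3 labelled perfect matchings.
For each such perfect matching H, let X_H = 1 if all 2 edges of H are present in G. Then P[X_H = 1] = p^{2} = (1/4)^{2} = 1/16.
Summing the indicators: E[X] = Σ_H E[X_H] = 3 · p^{2} = 3 · 1/16 = 3/16.
Numerically: E[X] ≈ 0.1875.

E[X] = 3 · (1/4)^{2} = 3/16 ≈ 0.1875.


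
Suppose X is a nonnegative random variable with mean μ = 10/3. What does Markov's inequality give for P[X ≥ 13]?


μ = E[X] = 10/3, a = 13.
Markov: P[X ≥ 13] ≤ μ/a = (10/3)/13 = 10/39.
Numerically: ≈ 0.256.
(Since a = 13 > μ = 3.333, the bound 10/39 is < 1 and informative.)

P[X ≥ 13] ≤ 10/39 ≈ 0.256.


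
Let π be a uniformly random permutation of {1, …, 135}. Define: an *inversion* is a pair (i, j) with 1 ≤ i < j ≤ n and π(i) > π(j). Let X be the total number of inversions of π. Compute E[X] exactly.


Write X = Σ X_I over the C(135, 2) = 9045 pairs i < j, with X_I the indicator of one inversion.
There are 9045 indicators.
For each fixed pair i < j, the values π(i) and π(j) are two distinct elements of {1, …, 135} in uniformly random order; by symmetry P[π(i) > π(j)] = 1/2.
By linearity: E[X] = 9045 · (1/2) = C(135, 2) · (1/2) = 9045/2 = 9045/2 ≈ 4522.50000.

E[X] = 9045/2 = 4522.50000.


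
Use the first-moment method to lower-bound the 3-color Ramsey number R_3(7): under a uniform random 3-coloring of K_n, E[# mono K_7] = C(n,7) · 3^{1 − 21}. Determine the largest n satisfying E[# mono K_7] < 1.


We need C(n, 7) · 3^{1 − 21} < 1, i.e. C(n, 7) < 3^{21 − 1} = 3486784401.
Check values of n near the boundary:
  n = 79: C(79, 7) = 2898753715; 2898753715 < 3486784401? YES
  n = 80: C(80, 7) = 3176716400; 3176716400 < 3486784401? YES
  n = 81: C(81, 7) = 3477216600; 3477216600 < 3486784401? YES
  n = 82: C(82, 7) = 3801756816; 3801756816 < 3486784401? NO
  n = 83: C(83, 7) = 4151918628; 4151918628 < 3486784401? NO
  n = 84: C(84, 7) = 4529365776; 4529365776 < 3486784401? NO
The largest n with C(n, 7) < 3486784401 is n = 81 (where E[X] = 42928600/43046721 ≈ 0.9973). Hence R_3(7) > 81, i.e. R_3(7) ≥ 82.

Largest n = 81; hence R_3(7) > 81.


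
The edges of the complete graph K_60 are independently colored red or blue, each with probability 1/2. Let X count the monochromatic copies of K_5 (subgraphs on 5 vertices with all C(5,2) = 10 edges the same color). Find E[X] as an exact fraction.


Let X = Σ_S X_S over the C(60, 5) = 5461512 subsets S of size 5, where X_S = 1 if the K_5 on S is monochromatic.
For a fixed S, the K_5 on S has C(5, 2) = 10 edges. P[all 10 edges red] = (1/2)^10, and likewise for blue, so P[monochromatic] = 2·(1/2)^10 = 2^{1 − 10} = 1/512.
By linearity: E[X] = C(60, 5) · 2^{1 − 10} = 5461512 · 1/512 = 682689/64.
Numerically: E[X] ≈ 10667.0156.

E[X] = C(60,5)·2^(1−C(5,2)) = 682689/64 ≈ 10667.0156.


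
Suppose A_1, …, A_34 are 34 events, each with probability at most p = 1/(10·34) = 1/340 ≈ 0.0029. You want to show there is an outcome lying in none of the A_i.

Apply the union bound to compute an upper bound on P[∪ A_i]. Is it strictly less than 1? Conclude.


Union bound: P[∪_{i=1}^{34} A_i] ≤ Σ_i P[A_i] ≤ 34·p = 34·(1/340) = 1/10.
Numerically: 1/10 ≈ 0.1000.
Is 1/10 < 1? YES.
Since P[∪ A_i] ≤ 1/10 < 1, the complement has P[∩ A_i^c] ≥ 1 − 1/10 = 9/10 > 0, so some outcome avoids every A_i.

34·p = 1/10 ≈ 0.1000; existence CERTIFIED by the union bound.


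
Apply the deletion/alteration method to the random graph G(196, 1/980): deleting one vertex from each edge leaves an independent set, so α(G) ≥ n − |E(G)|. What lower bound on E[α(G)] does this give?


E[|E(G)|] = C(196, 2)·p = 19110 · (1/980) = 39/2.
E[α(G)] ≥ n − E[|E(G)|] = 196 − 39/2 = 353/2.
Numerically: ≈ 176.50000.
(This is only a lower bound; the true E[α(G)] may be larger.)

E[α(G)] ≥ 353/2 ≈ 176.50000.


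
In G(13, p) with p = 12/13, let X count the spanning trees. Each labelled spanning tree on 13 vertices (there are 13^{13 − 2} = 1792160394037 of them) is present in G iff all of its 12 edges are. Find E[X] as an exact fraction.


K_13 has 13^{13 − 2} = 1792160394037 labelled spanning trees.
For each such spanning tree H, let X_H = 1 if all 12 edges of H are present in G. Then P[X_H = 1] = p^{12} = (12/13)^{12} = 8916100448256/23298085122481.
By linearity: E[X] = Σ_H E[X_H] = 1792160394037 · p^{12} = 1792160394037 · 8916100448256/23298085122481 = 8916100448256/13.
Numerically: E[X] ≈ 6.86e+11.

E[X] = 1792160394037 · (12/13)^{12} = 8916100448256/13 ≈ 6.86e+11.


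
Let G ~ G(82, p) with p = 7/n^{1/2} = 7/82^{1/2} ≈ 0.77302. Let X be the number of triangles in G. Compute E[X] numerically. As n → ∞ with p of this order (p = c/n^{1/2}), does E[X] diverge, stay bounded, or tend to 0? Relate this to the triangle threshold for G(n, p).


Number of potential triangles: C(82, 3) = 88560.
Each occurs with probability p³ ≈ (0.77302)³ ≈ 4.6192699e-01.
By linearity: E[X] = C(82, 3)·p³ ≈ 88560 · 4.6192699e-01 ≈ 40908.25452.
Since α = 1/2 < 1, p = c/n^{1/2} ≫ 1/n is above the triangle threshold p ~ 1/n. Asymptotically E[X] ~ (c³/6)·n^{3(1−α)} = (7³/6)·n^{1.5} → ∞; triangles are abundant w.h.p.

E[X] ≈ 40908.25452; in regime p = Θ(1/n^{1/2}) E[X] diverges (above the triangle threshold p ~ 1/n).


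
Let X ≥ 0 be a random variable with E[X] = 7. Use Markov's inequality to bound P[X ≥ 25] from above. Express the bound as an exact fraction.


μ = E[X] = 7, a = 25.
Markov: P[X ≥ 25] ≤ μ/a = (7)/25 = 7/25.
Numerically: ≈ 0.280.
(Since a = 25 > μ = 7.000, the bound 7/25 is < 1 and informative.)

P[X ≥ 25] ≤ 7/25 ≈ 0.280.


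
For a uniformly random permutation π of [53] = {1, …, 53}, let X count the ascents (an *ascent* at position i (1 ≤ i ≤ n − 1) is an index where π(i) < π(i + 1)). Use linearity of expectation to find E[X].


Write X = Σ X_I over i = 1, …, 52, with X_I the indicator of one ascent.
There are 52 indicators.
For each fixed i, the pair (π(i), π(i+1)) is a uniformly random ordered pair of distinct values from {1, …, 53}; by symmetry P[π(i) < π(i+1)] = 1/2.
By linearity: E[X] = 52 · (1/2) = (53 − 1) · (1/2) = 26 ≈ 26.00000.

E[X] = 26 = 26.00000.


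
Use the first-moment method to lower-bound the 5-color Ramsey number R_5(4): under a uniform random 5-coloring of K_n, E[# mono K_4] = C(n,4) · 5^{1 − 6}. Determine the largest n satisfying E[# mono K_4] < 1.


We need C(n, 4) · 5^{1 − 6} < 1, i.e. C(n, 4) < 5^{6 − 1} = 3125.
Check values of n near the boundary:
  n = 13: C(13, 4) = 715; 715 < 3125? YES
  n = 14: C(14, 4) = 1001; 1001 < 3125? YES
  n = 15: C(15, 4) = 1365; 1365 < 3125? YES
  n = 16: C(16, 4) = 1820; 1820 < 3125? YES
  n = 17: C(17, 4) = 2380; 2380 < 3125? YES
  n = 18: C(18, 4) = 3060; 3060 < 3125? YES
  n = 19: C(19, 4) = 3876; 3876 < 3125? NO
The largest n with C(n, 4) < 3125 is n = 18 (where E[X] = 612/625 ≈ 0.979). Hence R_5(4) > 18, i.e. R_5(4) ≥ 19.

Largest n = 18; hence R_5(4) > 18.


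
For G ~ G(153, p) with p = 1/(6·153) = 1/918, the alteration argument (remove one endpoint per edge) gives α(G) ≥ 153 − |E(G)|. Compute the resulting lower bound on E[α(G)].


E[|E(G)|] = C(153, 2)·p = 11628 · (1/918) = 38/3.
E[α(G)] ≥ n − E[|E(G)|] = 153 − 38/3 = 421/3.
Numerically: ≈ 140.33333.
(This is only a lower bound; the true E[α(G)] may be larger.)

E[α(G)] ≥ 421/3 ≈ 140.33333.


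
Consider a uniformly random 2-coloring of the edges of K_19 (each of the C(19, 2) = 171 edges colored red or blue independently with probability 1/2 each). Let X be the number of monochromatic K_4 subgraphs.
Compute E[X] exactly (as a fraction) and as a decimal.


Let X = Σ_S X_S over the C(19, 4) = 3876 subsets S of size 4, where X_S = 1 if the K_4 on S is monochromatic.
For a fixed S, the K_4 on S has C(4, 2) = 6 edges. P[all 6 edges red] = (1/2)^6, and likewise for blue, so P[monochromatic] = 2·(1/2)^6 = 2^{1 − 6} = 1/32.
Summing: E[X] = C(19, 4) · 2^{1 − 6} = 3876 · 1/32 = 969/8.
Numerically: E[X] ≈ 121.125.

E[X] = C(19,4)·2^(1−C(4,2)) = 969/8 ≈ 121.125.


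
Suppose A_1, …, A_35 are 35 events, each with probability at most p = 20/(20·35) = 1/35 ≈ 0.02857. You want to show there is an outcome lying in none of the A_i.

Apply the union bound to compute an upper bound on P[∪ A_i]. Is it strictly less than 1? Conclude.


Union bound: P[∪_{i=1}^{35} A_i] ≤ Σ_i P[A_i] ≤ 35·p = 35·(1/35) = 1.
Numerically: 1 ≈ 1.00000.
Is 1 < 1? NO.
Since the bound 1 is ≥ 1, the union bound is uninformative here; it does NOT by itself certify existence.

35·p = 1 ≈ 1.00000; existence NOT certified by the union bound.


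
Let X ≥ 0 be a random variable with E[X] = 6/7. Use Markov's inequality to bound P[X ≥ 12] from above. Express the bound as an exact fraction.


μ = E[X] = 6/7, a = 12.
Markov: P[X ≥ 12] ≤ μ/a = (6/7)/12 = 1/14.
Numerically: ≈ 0.07143.
(Since a = 12 > μ = 0.85714, the bound 1/14 is < 1 and informative.)

P[X ≥ 12] ≤ 1/14 ≈ 0.07143.


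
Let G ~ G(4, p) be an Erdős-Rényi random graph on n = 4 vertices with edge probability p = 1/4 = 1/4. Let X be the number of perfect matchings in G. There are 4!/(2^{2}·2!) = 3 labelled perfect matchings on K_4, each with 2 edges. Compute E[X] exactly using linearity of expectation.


K_4 has 4!/(2^{2}·2!) = 3 labelled perfect matchings.
For each such perfect matching H, let X_H = 1 if all 2 edges of H are present in G. Then P[X_H = 1] = p^{2} = (1/4)^{2} = 1/16.
By linearity: E[X] = Σ_H E[X_H] = 3 · p^{2} = 3 · 1/16 = 3/16.
Numerically: E[X] ≈ 0.188.

E[X] = 3 · (1/4)^{2} = 3/16 ≈ 0.188.


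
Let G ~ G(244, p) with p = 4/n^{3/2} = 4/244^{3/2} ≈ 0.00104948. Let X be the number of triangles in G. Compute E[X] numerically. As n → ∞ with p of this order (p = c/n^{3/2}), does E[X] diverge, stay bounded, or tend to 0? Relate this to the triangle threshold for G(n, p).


Number of potential triangles: C(244, 3) = 2391444.
Each occurs with probability p³ ≈ (0.00104948)³ ≈ 1.15591462e-09.
By linearity: E[X] = C(244, 3)·p³ ≈ 2391444 · 1.15591462e-09 ≈ 0.002764.
Since α = 3/2 > 1, p = c/n^{3/2} = o(1/n) is below the triangle threshold p ~ 1/n. Asymptotically E[X] ~ (c³/6)·n^{3(1−α)} = (4³/6)·n^{-1.5} → 0, so by Markov's inequality G has no triangles w.h.p.

E[X] ≈ 0.002764; in regime p = Θ(1/n^{3/2}) E[X] tends to 0 (below the triangle threshold p ~ 1/n).


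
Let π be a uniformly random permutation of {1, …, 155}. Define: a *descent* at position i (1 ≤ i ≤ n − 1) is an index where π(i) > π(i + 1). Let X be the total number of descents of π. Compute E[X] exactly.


Write X = Σ X_I over i = 1, …, 154, with X_I the indicator of one descent.
There are 154 indicators.
For each fixed i, the pair (π(i), π(i+1)) is a uniformly random ordered pair of distinct values from {1, …, 155}; by symmetry P[π(i) > π(i+1)] = 1/2.
By linearity: E[X] = 154 · (1/2) = (155 − 1) · (1/2) = 77 ≈ 77.00000.

E[X] = 77 = 77.00000.


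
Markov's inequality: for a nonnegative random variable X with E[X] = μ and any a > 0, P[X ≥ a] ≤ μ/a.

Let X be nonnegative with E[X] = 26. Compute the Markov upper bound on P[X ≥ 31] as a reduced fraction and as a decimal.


μ = E[X] = 26, a = 31.
Markov: P[X ≥ 31] ≤ μ/a = (26)/31 = 26/31.
Numerically: ≈ 0.8387.
(Since a = 31 > μ = 26.0000, the bound 26/31 is < 1 and informative.)

P[X ≥ 31] ≤ 26/31 ≈ 0.8387.


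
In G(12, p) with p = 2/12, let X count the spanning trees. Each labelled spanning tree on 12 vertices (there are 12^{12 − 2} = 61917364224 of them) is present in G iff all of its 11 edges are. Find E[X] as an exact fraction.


K_12 has 12^{12 − 2} = 61917364224 labelled spanning trees.
For each such spanning tree H, let X_H = 1 if all 11 edges of H are present in G. Then P[X_H = 1] = p^{11} = (1/6)^{11} = 1/362797056.
By linearity: E[X] = Σ_H E[X_H] = 61917364224 · p^{11} = 61917364224 · 1/362797056 = 512/3.
Numerically: E[X] ≈ 171.

E[X] = 61917364224 · (1/6)^{11} = 512/3 ≈ 171.


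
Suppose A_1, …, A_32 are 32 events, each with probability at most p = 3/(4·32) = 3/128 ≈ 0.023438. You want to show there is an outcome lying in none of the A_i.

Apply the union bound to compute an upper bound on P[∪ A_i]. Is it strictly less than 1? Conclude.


Union bound: P[∪_{i=1}^{32} A_i] ≤ Σ_i P[A_i] ≤ 32·p = 32·(3/128) = 3/4.
Numerically: 3/4 ≈ 0.750000.
Is 3/4 < 1? YES.
Since P[∪ A_i] ≤ 3/4 < 1, the complement has P[∩ A_i^c] ≥ 1 − 3/4 = 1/4 > 0, so some outcome avoids every A_i.

32·p = 3/4 ≈ 0.750000; existence CERTIFIED by the union bound.


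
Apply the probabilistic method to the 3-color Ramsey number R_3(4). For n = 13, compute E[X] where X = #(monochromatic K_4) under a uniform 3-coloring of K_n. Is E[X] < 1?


E[X] = C(13, 4) · 3^{1 − 6} = 715 · 3^{−5} = 715/243.
As a reduced fraction: E[X] = 715/243 ≈ 2.942387.
Is E[X] < 1? NO.
Since E[X] ≥ 1, the first-moment bound is inconclusive at n = 13; it does NOT by itself certify R_3(4) > 13.

E[X] = 715/243 ≈ 2.942387; E[X] ≥ 1; first-moment method inconclusive here.
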